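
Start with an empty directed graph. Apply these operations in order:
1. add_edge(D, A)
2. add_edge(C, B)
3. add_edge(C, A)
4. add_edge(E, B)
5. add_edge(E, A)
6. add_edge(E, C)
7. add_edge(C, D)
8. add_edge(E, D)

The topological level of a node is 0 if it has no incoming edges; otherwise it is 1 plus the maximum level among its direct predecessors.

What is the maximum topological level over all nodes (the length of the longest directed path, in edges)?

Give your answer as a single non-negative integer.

Answer: 3

Derivation:
Op 1: add_edge(D, A). Edges now: 1
Op 2: add_edge(C, B). Edges now: 2
Op 3: add_edge(C, A). Edges now: 3
Op 4: add_edge(E, B). Edges now: 4
Op 5: add_edge(E, A). Edges now: 5
Op 6: add_edge(E, C). Edges now: 6
Op 7: add_edge(C, D). Edges now: 7
Op 8: add_edge(E, D). Edges now: 8
Compute levels (Kahn BFS):
  sources (in-degree 0): E
  process E: level=0
    E->A: in-degree(A)=2, level(A)>=1
    E->B: in-degree(B)=1, level(B)>=1
    E->C: in-degree(C)=0, level(C)=1, enqueue
    E->D: in-degree(D)=1, level(D)>=1
  process C: level=1
    C->A: in-degree(A)=1, level(A)>=2
    C->B: in-degree(B)=0, level(B)=2, enqueue
    C->D: in-degree(D)=0, level(D)=2, enqueue
  process B: level=2
  process D: level=2
    D->A: in-degree(A)=0, level(A)=3, enqueue
  process A: level=3
All levels: A:3, B:2, C:1, D:2, E:0
max level = 3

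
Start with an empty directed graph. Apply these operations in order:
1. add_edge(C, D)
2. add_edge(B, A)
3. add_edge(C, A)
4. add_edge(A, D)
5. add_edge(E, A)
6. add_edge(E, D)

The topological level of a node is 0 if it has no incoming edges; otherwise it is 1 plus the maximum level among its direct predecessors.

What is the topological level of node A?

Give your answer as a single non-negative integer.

Answer: 1

Derivation:
Op 1: add_edge(C, D). Edges now: 1
Op 2: add_edge(B, A). Edges now: 2
Op 3: add_edge(C, A). Edges now: 3
Op 4: add_edge(A, D). Edges now: 4
Op 5: add_edge(E, A). Edges now: 5
Op 6: add_edge(E, D). Edges now: 6
Compute levels (Kahn BFS):
  sources (in-degree 0): B, C, E
  process B: level=0
    B->A: in-degree(A)=2, level(A)>=1
  process C: level=0
    C->A: in-degree(A)=1, level(A)>=1
    C->D: in-degree(D)=2, level(D)>=1
  process E: level=0
    E->A: in-degree(A)=0, level(A)=1, enqueue
    E->D: in-degree(D)=1, level(D)>=1
  process A: level=1
    A->D: in-degree(D)=0, level(D)=2, enqueue
  process D: level=2
All levels: A:1, B:0, C:0, D:2, E:0
level(A) = 1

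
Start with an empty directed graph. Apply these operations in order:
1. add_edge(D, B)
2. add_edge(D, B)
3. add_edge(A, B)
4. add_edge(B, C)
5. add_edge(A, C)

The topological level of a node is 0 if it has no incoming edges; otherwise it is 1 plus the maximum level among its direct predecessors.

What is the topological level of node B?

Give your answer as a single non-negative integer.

Answer: 1

Derivation:
Op 1: add_edge(D, B). Edges now: 1
Op 2: add_edge(D, B) (duplicate, no change). Edges now: 1
Op 3: add_edge(A, B). Edges now: 2
Op 4: add_edge(B, C). Edges now: 3
Op 5: add_edge(A, C). Edges now: 4
Compute levels (Kahn BFS):
  sources (in-degree 0): A, D
  process A: level=0
    A->B: in-degree(B)=1, level(B)>=1
    A->C: in-degree(C)=1, level(C)>=1
  process D: level=0
    D->B: in-degree(B)=0, level(B)=1, enqueue
  process B: level=1
    B->C: in-degree(C)=0, level(C)=2, enqueue
  process C: level=2
All levels: A:0, B:1, C:2, D:0
level(B) = 1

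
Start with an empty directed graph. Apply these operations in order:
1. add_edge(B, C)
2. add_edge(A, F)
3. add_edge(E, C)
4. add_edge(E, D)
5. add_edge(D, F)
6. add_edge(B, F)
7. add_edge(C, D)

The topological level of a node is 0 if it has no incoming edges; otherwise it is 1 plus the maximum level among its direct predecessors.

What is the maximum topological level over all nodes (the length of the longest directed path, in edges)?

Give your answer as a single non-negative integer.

Answer: 3

Derivation:
Op 1: add_edge(B, C). Edges now: 1
Op 2: add_edge(A, F). Edges now: 2
Op 3: add_edge(E, C). Edges now: 3
Op 4: add_edge(E, D). Edges now: 4
Op 5: add_edge(D, F). Edges now: 5
Op 6: add_edge(B, F). Edges now: 6
Op 7: add_edge(C, D). Edges now: 7
Compute levels (Kahn BFS):
  sources (in-degree 0): A, B, E
  process A: level=0
    A->F: in-degree(F)=2, level(F)>=1
  process B: level=0
    B->C: in-degree(C)=1, level(C)>=1
    B->F: in-degree(F)=1, level(F)>=1
  process E: level=0
    E->C: in-degree(C)=0, level(C)=1, enqueue
    E->D: in-degree(D)=1, level(D)>=1
  process C: level=1
    C->D: in-degree(D)=0, level(D)=2, enqueue
  process D: level=2
    D->F: in-degree(F)=0, level(F)=3, enqueue
  process F: level=3
All levels: A:0, B:0, C:1, D:2, E:0, F:3
max level = 3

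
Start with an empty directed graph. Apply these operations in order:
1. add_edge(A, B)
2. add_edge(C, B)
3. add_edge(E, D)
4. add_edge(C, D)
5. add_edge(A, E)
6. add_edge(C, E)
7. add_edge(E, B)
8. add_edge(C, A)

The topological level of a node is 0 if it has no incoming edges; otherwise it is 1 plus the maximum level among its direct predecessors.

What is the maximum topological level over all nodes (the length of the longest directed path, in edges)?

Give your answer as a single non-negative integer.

Op 1: add_edge(A, B). Edges now: 1
Op 2: add_edge(C, B). Edges now: 2
Op 3: add_edge(E, D). Edges now: 3
Op 4: add_edge(C, D). Edges now: 4
Op 5: add_edge(A, E). Edges now: 5
Op 6: add_edge(C, E). Edges now: 6
Op 7: add_edge(E, B). Edges now: 7
Op 8: add_edge(C, A). Edges now: 8
Compute levels (Kahn BFS):
  sources (in-degree 0): C
  process C: level=0
    C->A: in-degree(A)=0, level(A)=1, enqueue
    C->B: in-degree(B)=2, level(B)>=1
    C->D: in-degree(D)=1, level(D)>=1
    C->E: in-degree(E)=1, level(E)>=1
  process A: level=1
    A->B: in-degree(B)=1, level(B)>=2
    A->E: in-degree(E)=0, level(E)=2, enqueue
  process E: level=2
    E->B: in-degree(B)=0, level(B)=3, enqueue
    E->D: in-degree(D)=0, level(D)=3, enqueue
  process B: level=3
  process D: level=3
All levels: A:1, B:3, C:0, D:3, E:2
max level = 3

Answer: 3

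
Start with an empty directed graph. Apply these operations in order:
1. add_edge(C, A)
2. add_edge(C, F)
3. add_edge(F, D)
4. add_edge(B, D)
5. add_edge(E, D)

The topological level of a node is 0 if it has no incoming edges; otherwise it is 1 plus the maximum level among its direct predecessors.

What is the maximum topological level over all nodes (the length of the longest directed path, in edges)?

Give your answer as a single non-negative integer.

Op 1: add_edge(C, A). Edges now: 1
Op 2: add_edge(C, F). Edges now: 2
Op 3: add_edge(F, D). Edges now: 3
Op 4: add_edge(B, D). Edges now: 4
Op 5: add_edge(E, D). Edges now: 5
Compute levels (Kahn BFS):
  sources (in-degree 0): B, C, E
  process B: level=0
    B->D: in-degree(D)=2, level(D)>=1
  process C: level=0
    C->A: in-degree(A)=0, level(A)=1, enqueue
    C->F: in-degree(F)=0, level(F)=1, enqueue
  process E: level=0
    E->D: in-degree(D)=1, level(D)>=1
  process A: level=1
  process F: level=1
    F->D: in-degree(D)=0, level(D)=2, enqueue
  process D: level=2
All levels: A:1, B:0, C:0, D:2, E:0, F:1
max level = 2

Answer: 2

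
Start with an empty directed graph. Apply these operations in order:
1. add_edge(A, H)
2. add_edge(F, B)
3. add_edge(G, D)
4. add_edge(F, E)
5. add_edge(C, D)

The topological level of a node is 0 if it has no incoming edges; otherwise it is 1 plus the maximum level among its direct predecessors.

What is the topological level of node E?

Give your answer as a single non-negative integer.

Answer: 1

Derivation:
Op 1: add_edge(A, H). Edges now: 1
Op 2: add_edge(F, B). Edges now: 2
Op 3: add_edge(G, D). Edges now: 3
Op 4: add_edge(F, E). Edges now: 4
Op 5: add_edge(C, D). Edges now: 5
Compute levels (Kahn BFS):
  sources (in-degree 0): A, C, F, G
  process A: level=0
    A->H: in-degree(H)=0, level(H)=1, enqueue
  process C: level=0
    C->D: in-degree(D)=1, level(D)>=1
  process F: level=0
    F->B: in-degree(B)=0, level(B)=1, enqueue
    F->E: in-degree(E)=0, level(E)=1, enqueue
  process G: level=0
    G->D: in-degree(D)=0, level(D)=1, enqueue
  process H: level=1
  process B: level=1
  process E: level=1
  process D: level=1
All levels: A:0, B:1, C:0, D:1, E:1, F:0, G:0, H:1
level(E) = 1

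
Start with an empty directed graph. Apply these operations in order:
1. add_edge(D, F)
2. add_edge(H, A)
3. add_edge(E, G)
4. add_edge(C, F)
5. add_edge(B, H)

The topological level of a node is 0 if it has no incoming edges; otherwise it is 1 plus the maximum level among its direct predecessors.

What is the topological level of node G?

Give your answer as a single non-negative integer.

Answer: 1

Derivation:
Op 1: add_edge(D, F). Edges now: 1
Op 2: add_edge(H, A). Edges now: 2
Op 3: add_edge(E, G). Edges now: 3
Op 4: add_edge(C, F). Edges now: 4
Op 5: add_edge(B, H). Edges now: 5
Compute levels (Kahn BFS):
  sources (in-degree 0): B, C, D, E
  process B: level=0
    B->H: in-degree(H)=0, level(H)=1, enqueue
  process C: level=0
    C->F: in-degree(F)=1, level(F)>=1
  process D: level=0
    D->F: in-degree(F)=0, level(F)=1, enqueue
  process E: level=0
    E->G: in-degree(G)=0, level(G)=1, enqueue
  process H: level=1
    H->A: in-degree(A)=0, level(A)=2, enqueue
  process F: level=1
  process G: level=1
  process A: level=2
All levels: A:2, B:0, C:0, D:0, E:0, F:1, G:1, H:1
level(G) = 1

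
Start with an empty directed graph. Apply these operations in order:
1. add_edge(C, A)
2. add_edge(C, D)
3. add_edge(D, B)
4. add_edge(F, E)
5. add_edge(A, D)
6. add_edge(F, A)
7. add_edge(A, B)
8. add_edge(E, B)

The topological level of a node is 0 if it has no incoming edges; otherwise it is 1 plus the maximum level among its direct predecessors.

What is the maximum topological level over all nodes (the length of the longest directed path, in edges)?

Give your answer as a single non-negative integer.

Answer: 3

Derivation:
Op 1: add_edge(C, A). Edges now: 1
Op 2: add_edge(C, D). Edges now: 2
Op 3: add_edge(D, B). Edges now: 3
Op 4: add_edge(F, E). Edges now: 4
Op 5: add_edge(A, D). Edges now: 5
Op 6: add_edge(F, A). Edges now: 6
Op 7: add_edge(A, B). Edges now: 7
Op 8: add_edge(E, B). Edges now: 8
Compute levels (Kahn BFS):
  sources (in-degree 0): C, F
  process C: level=0
    C->A: in-degree(A)=1, level(A)>=1
    C->D: in-degree(D)=1, level(D)>=1
  process F: level=0
    F->A: in-degree(A)=0, level(A)=1, enqueue
    F->E: in-degree(E)=0, level(E)=1, enqueue
  process A: level=1
    A->B: in-degree(B)=2, level(B)>=2
    A->D: in-degree(D)=0, level(D)=2, enqueue
  process E: level=1
    E->B: in-degree(B)=1, level(B)>=2
  process D: level=2
    D->B: in-degree(B)=0, level(B)=3, enqueue
  process B: level=3
All levels: A:1, B:3, C:0, D:2, E:1, F:0
max level = 3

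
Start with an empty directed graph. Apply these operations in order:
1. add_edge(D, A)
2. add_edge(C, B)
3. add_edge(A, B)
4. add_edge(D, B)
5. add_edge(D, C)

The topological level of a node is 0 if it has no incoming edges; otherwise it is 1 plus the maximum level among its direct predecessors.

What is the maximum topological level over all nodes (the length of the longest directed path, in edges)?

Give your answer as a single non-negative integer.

Answer: 2

Derivation:
Op 1: add_edge(D, A). Edges now: 1
Op 2: add_edge(C, B). Edges now: 2
Op 3: add_edge(A, B). Edges now: 3
Op 4: add_edge(D, B). Edges now: 4
Op 5: add_edge(D, C). Edges now: 5
Compute levels (Kahn BFS):
  sources (in-degree 0): D
  process D: level=0
    D->A: in-degree(A)=0, level(A)=1, enqueue
    D->B: in-degree(B)=2, level(B)>=1
    D->C: in-degree(C)=0, level(C)=1, enqueue
  process A: level=1
    A->B: in-degree(B)=1, level(B)>=2
  process C: level=1
    C->B: in-degree(B)=0, level(B)=2, enqueue
  process B: level=2
All levels: A:1, B:2, C:1, D:0
max level = 2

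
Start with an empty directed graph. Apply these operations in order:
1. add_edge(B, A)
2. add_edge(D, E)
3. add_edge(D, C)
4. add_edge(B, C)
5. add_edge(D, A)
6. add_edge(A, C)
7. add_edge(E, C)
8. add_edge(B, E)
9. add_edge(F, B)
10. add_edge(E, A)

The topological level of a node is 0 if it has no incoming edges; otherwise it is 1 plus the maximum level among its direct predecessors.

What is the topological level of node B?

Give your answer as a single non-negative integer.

Op 1: add_edge(B, A). Edges now: 1
Op 2: add_edge(D, E). Edges now: 2
Op 3: add_edge(D, C). Edges now: 3
Op 4: add_edge(B, C). Edges now: 4
Op 5: add_edge(D, A). Edges now: 5
Op 6: add_edge(A, C). Edges now: 6
Op 7: add_edge(E, C). Edges now: 7
Op 8: add_edge(B, E). Edges now: 8
Op 9: add_edge(F, B). Edges now: 9
Op 10: add_edge(E, A). Edges now: 10
Compute levels (Kahn BFS):
  sources (in-degree 0): D, F
  process D: level=0
    D->A: in-degree(A)=2, level(A)>=1
    D->C: in-degree(C)=3, level(C)>=1
    D->E: in-degree(E)=1, level(E)>=1
  process F: level=0
    F->B: in-degree(B)=0, level(B)=1, enqueue
  process B: level=1
    B->A: in-degree(A)=1, level(A)>=2
    B->C: in-degree(C)=2, level(C)>=2
    B->E: in-degree(E)=0, level(E)=2, enqueue
  process E: level=2
    E->A: in-degree(A)=0, level(A)=3, enqueue
    E->C: in-degree(C)=1, level(C)>=3
  process A: level=3
    A->C: in-degree(C)=0, level(C)=4, enqueue
  process C: level=4
All levels: A:3, B:1, C:4, D:0, E:2, F:0
level(B) = 1

Answer: 1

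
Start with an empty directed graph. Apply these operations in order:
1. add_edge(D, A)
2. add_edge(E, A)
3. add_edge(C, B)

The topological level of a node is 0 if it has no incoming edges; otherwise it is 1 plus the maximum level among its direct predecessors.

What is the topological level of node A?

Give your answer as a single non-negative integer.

Op 1: add_edge(D, A). Edges now: 1
Op 2: add_edge(E, A). Edges now: 2
Op 3: add_edge(C, B). Edges now: 3
Compute levels (Kahn BFS):
  sources (in-degree 0): C, D, E
  process C: level=0
    C->B: in-degree(B)=0, level(B)=1, enqueue
  process D: level=0
    D->A: in-degree(A)=1, level(A)>=1
  process E: level=0
    E->A: in-degree(A)=0, level(A)=1, enqueue
  process B: level=1
  process A: level=1
All levels: A:1, B:1, C:0, D:0, E:0
level(A) = 1

Answer: 1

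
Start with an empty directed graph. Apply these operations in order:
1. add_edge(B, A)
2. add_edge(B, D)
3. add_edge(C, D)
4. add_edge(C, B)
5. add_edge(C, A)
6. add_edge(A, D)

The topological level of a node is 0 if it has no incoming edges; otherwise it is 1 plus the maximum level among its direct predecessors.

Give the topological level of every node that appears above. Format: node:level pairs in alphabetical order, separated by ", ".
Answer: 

Op 1: add_edge(B, A). Edges now: 1
Op 2: add_edge(B, D). Edges now: 2
Op 3: add_edge(C, D). Edges now: 3
Op 4: add_edge(C, B). Edges now: 4
Op 5: add_edge(C, A). Edges now: 5
Op 6: add_edge(A, D). Edges now: 6
Compute levels (Kahn BFS):
  sources (in-degree 0): C
  process C: level=0
    C->A: in-degree(A)=1, level(A)>=1
    C->B: in-degree(B)=0, level(B)=1, enqueue
    C->D: in-degree(D)=2, level(D)>=1
  process B: level=1
    B->A: in-degree(A)=0, level(A)=2, enqueue
    B->D: in-degree(D)=1, level(D)>=2
  process A: level=2
    A->D: in-degree(D)=0, level(D)=3, enqueue
  process D: level=3
All levels: A:2, B:1, C:0, D:3

Answer: A:2, B:1, C:0, D:3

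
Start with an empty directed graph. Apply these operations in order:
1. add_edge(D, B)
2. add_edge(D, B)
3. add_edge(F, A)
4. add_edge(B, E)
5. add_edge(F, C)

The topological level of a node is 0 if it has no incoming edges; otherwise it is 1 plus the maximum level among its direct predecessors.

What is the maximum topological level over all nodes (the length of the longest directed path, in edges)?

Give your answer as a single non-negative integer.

Op 1: add_edge(D, B). Edges now: 1
Op 2: add_edge(D, B) (duplicate, no change). Edges now: 1
Op 3: add_edge(F, A). Edges now: 2
Op 4: add_edge(B, E). Edges now: 3
Op 5: add_edge(F, C). Edges now: 4
Compute levels (Kahn BFS):
  sources (in-degree 0): D, F
  process D: level=0
    D->B: in-degree(B)=0, level(B)=1, enqueue
  process F: level=0
    F->A: in-degree(A)=0, level(A)=1, enqueue
    F->C: in-degree(C)=0, level(C)=1, enqueue
  process B: level=1
    B->E: in-degree(E)=0, level(E)=2, enqueue
  process A: level=1
  process C: level=1
  process E: level=2
All levels: A:1, B:1, C:1, D:0, E:2, F:0
max level = 2

Answer: 2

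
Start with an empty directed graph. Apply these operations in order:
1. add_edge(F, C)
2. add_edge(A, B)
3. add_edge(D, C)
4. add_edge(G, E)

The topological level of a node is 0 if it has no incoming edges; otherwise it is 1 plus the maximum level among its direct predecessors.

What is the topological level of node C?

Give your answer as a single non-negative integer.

Answer: 1

Derivation:
Op 1: add_edge(F, C). Edges now: 1
Op 2: add_edge(A, B). Edges now: 2
Op 3: add_edge(D, C). Edges now: 3
Op 4: add_edge(G, E). Edges now: 4
Compute levels (Kahn BFS):
  sources (in-degree 0): A, D, F, G
  process A: level=0
    A->B: in-degree(B)=0, level(B)=1, enqueue
  process D: level=0
    D->C: in-degree(C)=1, level(C)>=1
  process F: level=0
    F->C: in-degree(C)=0, level(C)=1, enqueue
  process G: level=0
    G->E: in-degree(E)=0, level(E)=1, enqueue
  process B: level=1
  process C: level=1
  process E: level=1
All levels: A:0, B:1, C:1, D:0, E:1, F:0, G:0
level(C) = 1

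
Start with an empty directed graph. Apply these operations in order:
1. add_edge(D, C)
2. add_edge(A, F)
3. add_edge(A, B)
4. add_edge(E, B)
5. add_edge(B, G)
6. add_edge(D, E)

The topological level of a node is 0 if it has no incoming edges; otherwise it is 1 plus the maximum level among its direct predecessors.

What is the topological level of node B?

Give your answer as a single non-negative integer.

Answer: 2

Derivation:
Op 1: add_edge(D, C). Edges now: 1
Op 2: add_edge(A, F). Edges now: 2
Op 3: add_edge(A, B). Edges now: 3
Op 4: add_edge(E, B). Edges now: 4
Op 5: add_edge(B, G). Edges now: 5
Op 6: add_edge(D, E). Edges now: 6
Compute levels (Kahn BFS):
  sources (in-degree 0): A, D
  process A: level=0
    A->B: in-degree(B)=1, level(B)>=1
    A->F: in-degree(F)=0, level(F)=1, enqueue
  process D: level=0
    D->C: in-degree(C)=0, level(C)=1, enqueue
    D->E: in-degree(E)=0, level(E)=1, enqueue
  process F: level=1
  process C: level=1
  process E: level=1
    E->B: in-degree(B)=0, level(B)=2, enqueue
  process B: level=2
    B->G: in-degree(G)=0, level(G)=3, enqueue
  process G: level=3
All levels: A:0, B:2, C:1, D:0, E:1, F:1, G:3
level(B) = 2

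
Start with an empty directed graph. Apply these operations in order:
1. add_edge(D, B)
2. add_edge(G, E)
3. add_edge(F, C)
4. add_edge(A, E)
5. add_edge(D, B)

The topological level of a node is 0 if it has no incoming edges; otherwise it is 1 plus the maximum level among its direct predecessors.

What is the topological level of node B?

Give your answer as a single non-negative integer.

Op 1: add_edge(D, B). Edges now: 1
Op 2: add_edge(G, E). Edges now: 2
Op 3: add_edge(F, C). Edges now: 3
Op 4: add_edge(A, E). Edges now: 4
Op 5: add_edge(D, B) (duplicate, no change). Edges now: 4
Compute levels (Kahn BFS):
  sources (in-degree 0): A, D, F, G
  process A: level=0
    A->E: in-degree(E)=1, level(E)>=1
  process D: level=0
    D->B: in-degree(B)=0, level(B)=1, enqueue
  process F: level=0
    F->C: in-degree(C)=0, level(C)=1, enqueue
  process G: level=0
    G->E: in-degree(E)=0, level(E)=1, enqueue
  process B: level=1
  process C: level=1
  process E: level=1
All levels: A:0, B:1, C:1, D:0, E:1, F:0, G:0
level(B) = 1

Answer: 1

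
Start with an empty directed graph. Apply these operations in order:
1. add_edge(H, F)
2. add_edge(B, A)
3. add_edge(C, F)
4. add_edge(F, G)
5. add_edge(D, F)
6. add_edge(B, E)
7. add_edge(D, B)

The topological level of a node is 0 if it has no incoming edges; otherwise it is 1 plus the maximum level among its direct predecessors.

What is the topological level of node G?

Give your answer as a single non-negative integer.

Answer: 2

Derivation:
Op 1: add_edge(H, F). Edges now: 1
Op 2: add_edge(B, A). Edges now: 2
Op 3: add_edge(C, F). Edges now: 3
Op 4: add_edge(F, G). Edges now: 4
Op 5: add_edge(D, F). Edges now: 5
Op 6: add_edge(B, E). Edges now: 6
Op 7: add_edge(D, B). Edges now: 7
Compute levels (Kahn BFS):
  sources (in-degree 0): C, D, H
  process C: level=0
    C->F: in-degree(F)=2, level(F)>=1
  process D: level=0
    D->B: in-degree(B)=0, level(B)=1, enqueue
    D->F: in-degree(F)=1, level(F)>=1
  process H: level=0
    H->F: in-degree(F)=0, level(F)=1, enqueue
  process B: level=1
    B->A: in-degree(A)=0, level(A)=2, enqueue
    B->E: in-degree(E)=0, level(E)=2, enqueue
  process F: level=1
    F->G: in-degree(G)=0, level(G)=2, enqueue
  process A: level=2
  process E: level=2
  process G: level=2
All levels: A:2, B:1, C:0, D:0, E:2, F:1, G:2, H:0
level(G) = 2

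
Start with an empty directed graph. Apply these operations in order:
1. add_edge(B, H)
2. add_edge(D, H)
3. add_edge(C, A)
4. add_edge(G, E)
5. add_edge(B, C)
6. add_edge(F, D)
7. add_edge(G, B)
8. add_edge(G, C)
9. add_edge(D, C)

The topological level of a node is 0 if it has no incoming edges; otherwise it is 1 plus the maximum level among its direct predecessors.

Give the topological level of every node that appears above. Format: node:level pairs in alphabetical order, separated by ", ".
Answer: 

Answer: A:3, B:1, C:2, D:1, E:1, F:0, G:0, H:2

Derivation:
Op 1: add_edge(B, H). Edges now: 1
Op 2: add_edge(D, H). Edges now: 2
Op 3: add_edge(C, A). Edges now: 3
Op 4: add_edge(G, E). Edges now: 4
Op 5: add_edge(B, C). Edges now: 5
Op 6: add_edge(F, D). Edges now: 6
Op 7: add_edge(G, B). Edges now: 7
Op 8: add_edge(G, C). Edges now: 8
Op 9: add_edge(D, C). Edges now: 9
Compute levels (Kahn BFS):
  sources (in-degree 0): F, G
  process F: level=0
    F->D: in-degree(D)=0, level(D)=1, enqueue
  process G: level=0
    G->B: in-degree(B)=0, level(B)=1, enqueue
    G->C: in-degree(C)=2, level(C)>=1
    G->E: in-degree(E)=0, level(E)=1, enqueue
  process D: level=1
    D->C: in-degree(C)=1, level(C)>=2
    D->H: in-degree(H)=1, level(H)>=2
  process B: level=1
    B->C: in-degree(C)=0, level(C)=2, enqueue
    B->H: in-degree(H)=0, level(H)=2, enqueue
  process E: level=1
  process C: level=2
    C->A: in-degree(A)=0, level(A)=3, enqueue
  process H: level=2
  process A: level=3
All levels: A:3, B:1, C:2, D:1, E:1, F:0, G:0, H:2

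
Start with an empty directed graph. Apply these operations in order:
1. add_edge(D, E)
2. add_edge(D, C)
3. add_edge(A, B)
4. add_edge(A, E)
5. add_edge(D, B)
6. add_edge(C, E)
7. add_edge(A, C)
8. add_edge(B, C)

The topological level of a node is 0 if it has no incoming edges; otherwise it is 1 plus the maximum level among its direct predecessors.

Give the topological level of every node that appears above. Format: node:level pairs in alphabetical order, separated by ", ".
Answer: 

Op 1: add_edge(D, E). Edges now: 1
Op 2: add_edge(D, C). Edges now: 2
Op 3: add_edge(A, B). Edges now: 3
Op 4: add_edge(A, E). Edges now: 4
Op 5: add_edge(D, B). Edges now: 5
Op 6: add_edge(C, E). Edges now: 6
Op 7: add_edge(A, C). Edges now: 7
Op 8: add_edge(B, C). Edges now: 8
Compute levels (Kahn BFS):
  sources (in-degree 0): A, D
  process A: level=0
    A->B: in-degree(B)=1, level(B)>=1
    A->C: in-degree(C)=2, level(C)>=1
    A->E: in-degree(E)=2, level(E)>=1
  process D: level=0
    D->B: in-degree(B)=0, level(B)=1, enqueue
    D->C: in-degree(C)=1, level(C)>=1
    D->E: in-degree(E)=1, level(E)>=1
  process B: level=1
    B->C: in-degree(C)=0, level(C)=2, enqueue
  process C: level=2
    C->E: in-degree(E)=0, level(E)=3, enqueue
  process E: level=3
All levels: A:0, B:1, C:2, D:0, E:3

Answer: A:0, B:1, C:2, D:0, E:3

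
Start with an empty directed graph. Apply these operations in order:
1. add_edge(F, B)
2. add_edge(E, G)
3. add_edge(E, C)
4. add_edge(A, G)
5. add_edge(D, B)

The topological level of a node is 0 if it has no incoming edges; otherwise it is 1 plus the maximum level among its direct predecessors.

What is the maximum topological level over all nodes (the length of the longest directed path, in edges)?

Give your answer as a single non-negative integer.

Answer: 1

Derivation:
Op 1: add_edge(F, B). Edges now: 1
Op 2: add_edge(E, G). Edges now: 2
Op 3: add_edge(E, C). Edges now: 3
Op 4: add_edge(A, G). Edges now: 4
Op 5: add_edge(D, B). Edges now: 5
Compute levels (Kahn BFS):
  sources (in-degree 0): A, D, E, F
  process A: level=0
    A->G: in-degree(G)=1, level(G)>=1
  process D: level=0
    D->B: in-degree(B)=1, level(B)>=1
  process E: level=0
    E->C: in-degree(C)=0, level(C)=1, enqueue
    E->G: in-degree(G)=0, level(G)=1, enqueue
  process F: level=0
    F->B: in-degree(B)=0, level(B)=1, enqueue
  process C: level=1
  process G: level=1
  process B: level=1
All levels: A:0, B:1, C:1, D:0, E:0, F:0, G:1
max level = 1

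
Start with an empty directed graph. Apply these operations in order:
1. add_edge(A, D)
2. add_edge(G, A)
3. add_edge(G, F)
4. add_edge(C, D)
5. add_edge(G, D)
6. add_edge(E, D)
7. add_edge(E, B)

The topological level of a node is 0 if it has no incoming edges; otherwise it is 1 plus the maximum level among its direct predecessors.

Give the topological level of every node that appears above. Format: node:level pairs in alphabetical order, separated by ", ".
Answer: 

Op 1: add_edge(A, D). Edges now: 1
Op 2: add_edge(G, A). Edges now: 2
Op 3: add_edge(G, F). Edges now: 3
Op 4: add_edge(C, D). Edges now: 4
Op 5: add_edge(G, D). Edges now: 5
Op 6: add_edge(E, D). Edges now: 6
Op 7: add_edge(E, B). Edges now: 7
Compute levels (Kahn BFS):
  sources (in-degree 0): C, E, G
  process C: level=0
    C->D: in-degree(D)=3, level(D)>=1
  process E: level=0
    E->B: in-degree(B)=0, level(B)=1, enqueue
    E->D: in-degree(D)=2, level(D)>=1
  process G: level=0
    G->A: in-degree(A)=0, level(A)=1, enqueue
    G->D: in-degree(D)=1, level(D)>=1
    G->F: in-degree(F)=0, level(F)=1, enqueue
  process B: level=1
  process A: level=1
    A->D: in-degree(D)=0, level(D)=2, enqueue
  process F: level=1
  process D: level=2
All levels: A:1, B:1, C:0, D:2, E:0, F:1, G:0

Answer: A:1, B:1, C:0, D:2, E:0, F:1, G:0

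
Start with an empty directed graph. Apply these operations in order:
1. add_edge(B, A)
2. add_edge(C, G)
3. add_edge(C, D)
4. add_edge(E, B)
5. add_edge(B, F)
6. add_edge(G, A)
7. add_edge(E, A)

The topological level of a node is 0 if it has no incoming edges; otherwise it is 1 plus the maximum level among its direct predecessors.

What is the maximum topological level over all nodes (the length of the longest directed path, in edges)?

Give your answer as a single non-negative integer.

Op 1: add_edge(B, A). Edges now: 1
Op 2: add_edge(C, G). Edges now: 2
Op 3: add_edge(C, D). Edges now: 3
Op 4: add_edge(E, B). Edges now: 4
Op 5: add_edge(B, F). Edges now: 5
Op 6: add_edge(G, A). Edges now: 6
Op 7: add_edge(E, A). Edges now: 7
Compute levels (Kahn BFS):
  sources (in-degree 0): C, E
  process C: level=0
    C->D: in-degree(D)=0, level(D)=1, enqueue
    C->G: in-degree(G)=0, level(G)=1, enqueue
  process E: level=0
    E->A: in-degree(A)=2, level(A)>=1
    E->B: in-degree(B)=0, level(B)=1, enqueue
  process D: level=1
  process G: level=1
    G->A: in-degree(A)=1, level(A)>=2
  process B: level=1
    B->A: in-degree(A)=0, level(A)=2, enqueue
    B->F: in-degree(F)=0, level(F)=2, enqueue
  process A: level=2
  process F: level=2
All levels: A:2, B:1, C:0, D:1, E:0, F:2, G:1
max level = 2

Answer: 2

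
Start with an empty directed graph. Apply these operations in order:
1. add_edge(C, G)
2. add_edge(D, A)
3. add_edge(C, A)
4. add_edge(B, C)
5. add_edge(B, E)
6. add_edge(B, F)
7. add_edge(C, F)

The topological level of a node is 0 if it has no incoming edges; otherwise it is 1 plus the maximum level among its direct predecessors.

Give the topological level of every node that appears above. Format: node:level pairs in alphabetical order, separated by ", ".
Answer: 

Op 1: add_edge(C, G). Edges now: 1
Op 2: add_edge(D, A). Edges now: 2
Op 3: add_edge(C, A). Edges now: 3
Op 4: add_edge(B, C). Edges now: 4
Op 5: add_edge(B, E). Edges now: 5
Op 6: add_edge(B, F). Edges now: 6
Op 7: add_edge(C, F). Edges now: 7
Compute levels (Kahn BFS):
  sources (in-degree 0): B, D
  process B: level=0
    B->C: in-degree(C)=0, level(C)=1, enqueue
    B->E: in-degree(E)=0, level(E)=1, enqueue
    B->F: in-degree(F)=1, level(F)>=1
  process D: level=0
    D->A: in-degree(A)=1, level(A)>=1
  process C: level=1
    C->A: in-degree(A)=0, level(A)=2, enqueue
    C->F: in-degree(F)=0, level(F)=2, enqueue
    C->G: in-degree(G)=0, level(G)=2, enqueue
  process E: level=1
  process A: level=2
  process F: level=2
  process G: level=2
All levels: A:2, B:0, C:1, D:0, E:1, F:2, G:2

Answer: A:2, B:0, C:1, D:0, E:1, F:2, G:2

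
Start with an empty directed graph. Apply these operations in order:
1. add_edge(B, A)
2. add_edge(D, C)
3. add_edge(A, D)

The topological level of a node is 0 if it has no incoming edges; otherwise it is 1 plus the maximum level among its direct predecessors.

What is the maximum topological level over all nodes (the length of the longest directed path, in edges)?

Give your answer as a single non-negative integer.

Op 1: add_edge(B, A). Edges now: 1
Op 2: add_edge(D, C). Edges now: 2
Op 3: add_edge(A, D). Edges now: 3
Compute levels (Kahn BFS):
  sources (in-degree 0): B
  process B: level=0
    B->A: in-degree(A)=0, level(A)=1, enqueue
  process A: level=1
    A->D: in-degree(D)=0, level(D)=2, enqueue
  process D: level=2
    D->C: in-degree(C)=0, level(C)=3, enqueue
  process C: level=3
All levels: A:1, B:0, C:3, D:2
max level = 3

Answer: 3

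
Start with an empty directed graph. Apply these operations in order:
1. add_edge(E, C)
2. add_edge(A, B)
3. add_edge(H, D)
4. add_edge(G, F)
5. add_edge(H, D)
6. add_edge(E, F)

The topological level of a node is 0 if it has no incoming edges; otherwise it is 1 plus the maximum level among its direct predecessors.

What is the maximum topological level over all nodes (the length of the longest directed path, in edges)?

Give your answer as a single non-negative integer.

Answer: 1

Derivation:
Op 1: add_edge(E, C). Edges now: 1
Op 2: add_edge(A, B). Edges now: 2
Op 3: add_edge(H, D). Edges now: 3
Op 4: add_edge(G, F). Edges now: 4
Op 5: add_edge(H, D) (duplicate, no change). Edges now: 4
Op 6: add_edge(E, F). Edges now: 5
Compute levels (Kahn BFS):
  sources (in-degree 0): A, E, G, H
  process A: level=0
    A->B: in-degree(B)=0, level(B)=1, enqueue
  process E: level=0
    E->C: in-degree(C)=0, level(C)=1, enqueue
    E->F: in-degree(F)=1, level(F)>=1
  process G: level=0
    G->F: in-degree(F)=0, level(F)=1, enqueue
  process H: level=0
    H->D: in-degree(D)=0, level(D)=1, enqueue
  process B: level=1
  process C: level=1
  process F: level=1
  process D: level=1
All levels: A:0, B:1, C:1, D:1, E:0, F:1, G:0, H:0
max level = 1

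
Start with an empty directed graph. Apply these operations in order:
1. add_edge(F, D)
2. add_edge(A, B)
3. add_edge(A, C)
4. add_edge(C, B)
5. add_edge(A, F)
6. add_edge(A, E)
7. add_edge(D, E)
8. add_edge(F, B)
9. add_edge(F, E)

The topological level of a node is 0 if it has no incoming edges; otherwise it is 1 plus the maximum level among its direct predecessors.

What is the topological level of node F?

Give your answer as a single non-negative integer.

Answer: 1

Derivation:
Op 1: add_edge(F, D). Edges now: 1
Op 2: add_edge(A, B). Edges now: 2
Op 3: add_edge(A, C). Edges now: 3
Op 4: add_edge(C, B). Edges now: 4
Op 5: add_edge(A, F). Edges now: 5
Op 6: add_edge(A, E). Edges now: 6
Op 7: add_edge(D, E). Edges now: 7
Op 8: add_edge(F, B). Edges now: 8
Op 9: add_edge(F, E). Edges now: 9
Compute levels (Kahn BFS):
  sources (in-degree 0): A
  process A: level=0
    A->B: in-degree(B)=2, level(B)>=1
    A->C: in-degree(C)=0, level(C)=1, enqueue
    A->E: in-degree(E)=2, level(E)>=1
    A->F: in-degree(F)=0, level(F)=1, enqueue
  process C: level=1
    C->B: in-degree(B)=1, level(B)>=2
  process F: level=1
    F->B: in-degree(B)=0, level(B)=2, enqueue
    F->D: in-degree(D)=0, level(D)=2, enqueue
    F->E: in-degree(E)=1, level(E)>=2
  process B: level=2
  process D: level=2
    D->E: in-degree(E)=0, level(E)=3, enqueue
  process E: level=3
All levels: A:0, B:2, C:1, D:2, E:3, F:1
level(F) = 1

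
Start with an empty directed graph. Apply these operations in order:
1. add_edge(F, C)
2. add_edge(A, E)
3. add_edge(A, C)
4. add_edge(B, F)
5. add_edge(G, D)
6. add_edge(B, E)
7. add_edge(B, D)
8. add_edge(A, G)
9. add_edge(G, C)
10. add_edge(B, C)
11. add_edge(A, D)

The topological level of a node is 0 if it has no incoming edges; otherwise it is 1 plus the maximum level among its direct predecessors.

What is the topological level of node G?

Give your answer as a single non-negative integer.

Op 1: add_edge(F, C). Edges now: 1
Op 2: add_edge(A, E). Edges now: 2
Op 3: add_edge(A, C). Edges now: 3
Op 4: add_edge(B, F). Edges now: 4
Op 5: add_edge(G, D). Edges now: 5
Op 6: add_edge(B, E). Edges now: 6
Op 7: add_edge(B, D). Edges now: 7
Op 8: add_edge(A, G). Edges now: 8
Op 9: add_edge(G, C). Edges now: 9
Op 10: add_edge(B, C). Edges now: 10
Op 11: add_edge(A, D). Edges now: 11
Compute levels (Kahn BFS):
  sources (in-degree 0): A, B
  process A: level=0
    A->C: in-degree(C)=3, level(C)>=1
    A->D: in-degree(D)=2, level(D)>=1
    A->E: in-degree(E)=1, level(E)>=1
    A->G: in-degree(G)=0, level(G)=1, enqueue
  process B: level=0
    B->C: in-degree(C)=2, level(C)>=1
    B->D: in-degree(D)=1, level(D)>=1
    B->E: in-degree(E)=0, level(E)=1, enqueue
    B->F: in-degree(F)=0, level(F)=1, enqueue
  process G: level=1
    G->C: in-degree(C)=1, level(C)>=2
    G->D: in-degree(D)=0, level(D)=2, enqueue
  process E: level=1
  process F: level=1
    F->C: in-degree(C)=0, level(C)=2, enqueue
  process D: level=2
  process C: level=2
All levels: A:0, B:0, C:2, D:2, E:1, F:1, G:1
level(G) = 1

Answer: 1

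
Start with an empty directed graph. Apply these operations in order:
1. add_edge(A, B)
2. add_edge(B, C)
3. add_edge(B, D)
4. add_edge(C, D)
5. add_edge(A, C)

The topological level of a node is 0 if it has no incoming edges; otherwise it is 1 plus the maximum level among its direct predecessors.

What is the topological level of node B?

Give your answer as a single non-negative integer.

Op 1: add_edge(A, B). Edges now: 1
Op 2: add_edge(B, C). Edges now: 2
Op 3: add_edge(B, D). Edges now: 3
Op 4: add_edge(C, D). Edges now: 4
Op 5: add_edge(A, C). Edges now: 5
Compute levels (Kahn BFS):
  sources (in-degree 0): A
  process A: level=0
    A->B: in-degree(B)=0, level(B)=1, enqueue
    A->C: in-degree(C)=1, level(C)>=1
  process B: level=1
    B->C: in-degree(C)=0, level(C)=2, enqueue
    B->D: in-degree(D)=1, level(D)>=2
  process C: level=2
    C->D: in-degree(D)=0, level(D)=3, enqueue
  process D: level=3
All levels: A:0, B:1, C:2, D:3
level(B) = 1

Answer: 1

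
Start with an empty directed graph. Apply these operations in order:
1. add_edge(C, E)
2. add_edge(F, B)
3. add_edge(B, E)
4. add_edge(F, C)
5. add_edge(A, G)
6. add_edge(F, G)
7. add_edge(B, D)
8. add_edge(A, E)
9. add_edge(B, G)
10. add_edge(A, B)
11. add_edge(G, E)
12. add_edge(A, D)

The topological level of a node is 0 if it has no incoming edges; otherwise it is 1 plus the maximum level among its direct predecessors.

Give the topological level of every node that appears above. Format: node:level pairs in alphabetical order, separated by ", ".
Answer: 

Op 1: add_edge(C, E). Edges now: 1
Op 2: add_edge(F, B). Edges now: 2
Op 3: add_edge(B, E). Edges now: 3
Op 4: add_edge(F, C). Edges now: 4
Op 5: add_edge(A, G). Edges now: 5
Op 6: add_edge(F, G). Edges now: 6
Op 7: add_edge(B, D). Edges now: 7
Op 8: add_edge(A, E). Edges now: 8
Op 9: add_edge(B, G). Edges now: 9
Op 10: add_edge(A, B). Edges now: 10
Op 11: add_edge(G, E). Edges now: 11
Op 12: add_edge(A, D). Edges now: 12
Compute levels (Kahn BFS):
  sources (in-degree 0): A, F
  process A: level=0
    A->B: in-degree(B)=1, level(B)>=1
    A->D: in-degree(D)=1, level(D)>=1
    A->E: in-degree(E)=3, level(E)>=1
    A->G: in-degree(G)=2, level(G)>=1
  process F: level=0
    F->B: in-degree(B)=0, level(B)=1, enqueue
    F->C: in-degree(C)=0, level(C)=1, enqueue
    F->G: in-degree(G)=1, level(G)>=1
  process B: level=1
    B->D: in-degree(D)=0, level(D)=2, enqueue
    B->E: in-degree(E)=2, level(E)>=2
    B->G: in-degree(G)=0, level(G)=2, enqueue
  process C: level=1
    C->E: in-degree(E)=1, level(E)>=2
  process D: level=2
  process G: level=2
    G->E: in-degree(E)=0, level(E)=3, enqueue
  process E: level=3
All levels: A:0, B:1, C:1, D:2, E:3, F:0, G:2

Answer: A:0, B:1, C:1, D:2, E:3, F:0, G:2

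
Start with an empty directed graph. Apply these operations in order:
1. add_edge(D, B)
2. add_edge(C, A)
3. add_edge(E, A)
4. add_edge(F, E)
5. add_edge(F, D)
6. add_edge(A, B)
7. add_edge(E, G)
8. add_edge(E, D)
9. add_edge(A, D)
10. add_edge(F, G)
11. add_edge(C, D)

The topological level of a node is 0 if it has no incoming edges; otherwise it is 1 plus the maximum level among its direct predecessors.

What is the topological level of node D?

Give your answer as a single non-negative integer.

Answer: 3

Derivation:
Op 1: add_edge(D, B). Edges now: 1
Op 2: add_edge(C, A). Edges now: 2
Op 3: add_edge(E, A). Edges now: 3
Op 4: add_edge(F, E). Edges now: 4
Op 5: add_edge(F, D). Edges now: 5
Op 6: add_edge(A, B). Edges now: 6
Op 7: add_edge(E, G). Edges now: 7
Op 8: add_edge(E, D). Edges now: 8
Op 9: add_edge(A, D). Edges now: 9
Op 10: add_edge(F, G). Edges now: 10
Op 11: add_edge(C, D). Edges now: 11
Compute levels (Kahn BFS):
  sources (in-degree 0): C, F
  process C: level=0
    C->A: in-degree(A)=1, level(A)>=1
    C->D: in-degree(D)=3, level(D)>=1
  process F: level=0
    F->D: in-degree(D)=2, level(D)>=1
    F->E: in-degree(E)=0, level(E)=1, enqueue
    F->G: in-degree(G)=1, level(G)>=1
  process E: level=1
    E->A: in-degree(A)=0, level(A)=2, enqueue
    E->D: in-degree(D)=1, level(D)>=2
    E->G: in-degree(G)=0, level(G)=2, enqueue
  process A: level=2
    A->B: in-degree(B)=1, level(B)>=3
    A->D: in-degree(D)=0, level(D)=3, enqueue
  process G: level=2
  process D: level=3
    D->B: in-degree(B)=0, level(B)=4, enqueue
  process B: level=4
All levels: A:2, B:4, C:0, D:3, E:1, F:0, G:2
level(D) = 3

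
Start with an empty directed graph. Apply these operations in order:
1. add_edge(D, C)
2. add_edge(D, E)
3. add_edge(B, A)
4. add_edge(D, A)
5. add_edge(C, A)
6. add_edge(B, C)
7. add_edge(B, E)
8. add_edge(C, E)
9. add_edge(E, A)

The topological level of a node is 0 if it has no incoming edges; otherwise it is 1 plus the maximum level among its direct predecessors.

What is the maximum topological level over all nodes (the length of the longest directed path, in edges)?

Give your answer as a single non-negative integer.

Op 1: add_edge(D, C). Edges now: 1
Op 2: add_edge(D, E). Edges now: 2
Op 3: add_edge(B, A). Edges now: 3
Op 4: add_edge(D, A). Edges now: 4
Op 5: add_edge(C, A). Edges now: 5
Op 6: add_edge(B, C). Edges now: 6
Op 7: add_edge(B, E). Edges now: 7
Op 8: add_edge(C, E). Edges now: 8
Op 9: add_edge(E, A). Edges now: 9
Compute levels (Kahn BFS):
  sources (in-degree 0): B, D
  process B: level=0
    B->A: in-degree(A)=3, level(A)>=1
    B->C: in-degree(C)=1, level(C)>=1
    B->E: in-degree(E)=2, level(E)>=1
  process D: level=0
    D->A: in-degree(A)=2, level(A)>=1
    D->C: in-degree(C)=0, level(C)=1, enqueue
    D->E: in-degree(E)=1, level(E)>=1
  process C: level=1
    C->A: in-degree(A)=1, level(A)>=2
    C->E: in-degree(E)=0, level(E)=2, enqueue
  process E: level=2
    E->A: in-degree(A)=0, level(A)=3, enqueue
  process A: level=3
All levels: A:3, B:0, C:1, D:0, E:2
max level = 3

Answer: 3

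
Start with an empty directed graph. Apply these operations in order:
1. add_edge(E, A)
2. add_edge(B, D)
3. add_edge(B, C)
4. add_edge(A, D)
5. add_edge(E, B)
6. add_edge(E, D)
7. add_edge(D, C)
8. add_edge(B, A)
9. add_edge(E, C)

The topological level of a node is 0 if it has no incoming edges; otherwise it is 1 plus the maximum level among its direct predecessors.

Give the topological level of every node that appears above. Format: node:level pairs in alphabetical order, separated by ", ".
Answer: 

Answer: A:2, B:1, C:4, D:3, E:0

Derivation:
Op 1: add_edge(E, A). Edges now: 1
Op 2: add_edge(B, D). Edges now: 2
Op 3: add_edge(B, C). Edges now: 3
Op 4: add_edge(A, D). Edges now: 4
Op 5: add_edge(E, B). Edges now: 5
Op 6: add_edge(E, D). Edges now: 6
Op 7: add_edge(D, C). Edges now: 7
Op 8: add_edge(B, A). Edges now: 8
Op 9: add_edge(E, C). Edges now: 9
Compute levels (Kahn BFS):
  sources (in-degree 0): E
  process E: level=0
    E->A: in-degree(A)=1, level(A)>=1
    E->B: in-degree(B)=0, level(B)=1, enqueue
    E->C: in-degree(C)=2, level(C)>=1
    E->D: in-degree(D)=2, level(D)>=1
  process B: level=1
    B->A: in-degree(A)=0, level(A)=2, enqueue
    B->C: in-degree(C)=1, level(C)>=2
    B->D: in-degree(D)=1, level(D)>=2
  process A: level=2
    A->D: in-degree(D)=0, level(D)=3, enqueue
  process D: level=3
    D->C: in-degree(C)=0, level(C)=4, enqueue
  process C: level=4
All levels: A:2, B:1, C:4, D:3, E:0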